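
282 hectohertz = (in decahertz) 1 hectohertz = 100 Hz, so 282 hectohertz = 282 * 100 = 28200 Hz. 1 decahertz = 10 Hz, so 28200 Hz = 28200 / 10 = 2820 decahertz. Final answer: 2820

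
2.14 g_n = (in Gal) 1 g_n = 9.80665 m/s^2, so 2.14 g_n = 2.14 * 9.80665 = 20.986231 m/s^2. 1 Gal = 0.01 m/s^2, so 20.986231 m/s^2 = 20.986231 / 0.01 = 2098.6231 Gal ≈ 2099 Gal (4 s.f.). Final answer: 2099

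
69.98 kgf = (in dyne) 1 kgf = 9.80665 N, so 69.98 kgf = 69.98 * 9.80665 = 686.26937 N. 1 dyne = 1e-05 N, so 686.26937 N = 686.26937 / 1e-05 = 68626937 dyne ≈ 6.863e+07 dyne (4 s.f.). Final answer: 6.863e+07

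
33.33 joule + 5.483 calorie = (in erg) 5.627e+08. Check: 33.33 joule = 33.33 J. 1 calorie = 4.184 J, so 5.483 calorie = 5.483 * 4.184 = 22.940872 J. Sum: 33.33 + 22.940872 = 56.270872 J. 1 erg = 1e-07 J, so 56.270872 J = 56.270872 / 1e-07 = 5.6270872e+08 erg ≈ 5.627e+08 erg (4 s.f.).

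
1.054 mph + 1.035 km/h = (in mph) 1.697. Check: 1 mph = 0.44704 m/s, so 1.054 mph = 1.054 * 0.44704 = 0.47118016 m/s. 1 km/h = 0.27777778 m/s, so 1.035 km/h = 1.035 * 0.27777778 = 0.2875 m/s. Sum: 0.47118016 + 0.2875 = 0.75868016 m/s. 1 mph = 0.44704 m/s, so 0.75868016 m/s = 0.75868016 / 0.44704 = 1.6971192 mph ≈ 1.697 mph (4 s.f.).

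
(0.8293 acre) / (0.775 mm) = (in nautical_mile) 2338. Check: 1 acre = 4046.8564 m^2, so 0.8293 acre = 0.8293 * 4046.8564 = 3356.058 m^2. 1 mm = 0.001 m, so 0.775 mm = 0.775 * 0.001 = 0.000775 m. Combine: 3356.058 m^2 / 0.000775 m = 4330397.5 m. 1 nautical_mile = 1852 m, so 4330397.5 m = 4330397.5 / 1852 = 2338.2276 nautical_mile ≈ 2338 nautical_mile (4 s.f.).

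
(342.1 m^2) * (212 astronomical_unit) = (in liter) 1.085e+19. Check: 342.1 m^2 is already in m^2. 1 astronomical_unit = 1.4959787e+11 m, so 212 astronomical_unit = 212 * 1.4959787e+11 = 3.1714749e+13 m. Combine: 342.1 m^2 * 3.1714749e+13 m = 1.0849615e+16 m^3. 1 liter = 0.001 m^3, so 1.0849615e+16 m^3 = 1.0849615e+16 / 0.001 = 1.0849615e+19 liter ≈ 1.085e+19 liter (4 s.f.).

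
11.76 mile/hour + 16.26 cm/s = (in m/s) 5.42. Check: 1 mile/hour = 0.44704 m/s, so 11.76 mile/hour = 11.76 * 0.44704 = 5.2571904 m/s. 1 cm/s = 0.01 m/s, so 16.26 cm/s = 16.26 * 0.01 = 0.1626 m/s. Sum: 5.2571904 + 0.1626 = 5.4197904 m/s. Result: 5.4197904 m/s ≈ 5.42 m/s (4 s.f.).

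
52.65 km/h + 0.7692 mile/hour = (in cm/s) 1497. Check: 1 km/h = 0.27777778 m/s, so 52.65 km/h = 52.65 * 0.27777778 = 14.625 m/s. 1 mile/hour = 0.44704 m/s, so 0.7692 mile/hour = 0.7692 * 0.44704 = 0.34386317 m/s. Sum: 14.625 + 0.34386317 = 14.968863 m/s. 1 cm/s = 0.01 m/s, so 14.968863 m/s = 14.968863 / 0.01 = 1496.8863 cm/s ≈ 1497 cm/s (4 s.f.).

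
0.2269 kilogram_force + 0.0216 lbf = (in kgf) 0.2367. Check: 1 kilogram_force = 9.80665 N, so 0.2269 kilogram_force = 0.2269 * 9.80665 = 2.2251289 N. 1 lbf = 4.4482216 N, so 0.0216 lbf = 0.0216 * 4.4482216 = 0.096081587 N. Sum: 2.2251289 + 0.096081587 = 2.3212105 N. 1 kgf = 9.80665 N, so 2.3212105 N = 2.3212105 / 9.80665 = 0.2366976 kgf ≈ 0.2367 kgf (4 s.f.).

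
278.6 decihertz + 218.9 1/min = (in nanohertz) 3.151e+10. Check: 1 decihertz = 0.1 Hz, so 278.6 decihertz = 278.6 * 0.1 = 27.86 Hz. 1 1/min = 0.016666667 Hz, so 218.9 1/min = 218.9 * 0.016666667 = 3.6483333 Hz. Sum: 27.86 + 3.6483333 = 31.508333 Hz. 1 nanohertz = 1e-09 Hz, so 31.508333 Hz = 31.508333 / 1e-09 = 3.1508333e+10 nanohertz ≈ 3.151e+10 nanohertz (4 s.f.).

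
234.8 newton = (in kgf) 23.94. Check: 234.8 newton = 234.8 N. 1 kgf = 9.80665 N, so 234.8 N = 234.8 / 9.80665 = 23.942937 kgf ≈ 23.94 kgf (4 s.f.).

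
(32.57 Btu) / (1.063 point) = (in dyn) 9.163e+12. Check: 1 Btu = 1055.0559 J, so 32.57 Btu = 32.57 * 1055.0559 = 34363.169 J. 1 point = 0.00035277778 m, so 1.063 point = 1.063 * 0.00035277778 = 0.00037500278 m. Combine: 34363.169 J / 0.00037500278 m = 91634439 N. 1 dyn = 1e-05 N, so 91634439 N = 91634439 / 1e-05 = 9.1634439e+12 dyn ≈ 9.163e+12 dyn (4 s.f.).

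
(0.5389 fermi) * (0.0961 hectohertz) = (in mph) 1 fermi = 1e-15 m, so 0.5389 fermi = 0.5389 * 1e-15 = 5.389e-16 m. 1 hectohertz = 100 Hz, so 0.0961 hectohertz = 0.0961 * 100 = 9.61 Hz. Combine: 5.389e-16 m * 9.61 Hz = 5.178829e-15 m/s. 1 mph = 0.44704 m/s, so 5.178829e-15 m/s = 5.178829e-15 / 0.44704 = 1.1584711e-14 mph ≈ 1.158e-14 mph (4 s.f.). Final answer: 1.158e-14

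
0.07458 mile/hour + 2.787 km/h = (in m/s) 1 mile/hour = 0.44704 m/s, so 0.07458 mile/hour = 0.07458 * 0.44704 = 0.033340243 m/s. 1 km/h = 0.27777778 m/s, so 2.787 km/h = 2.787 * 0.27777778 = 0.77416667 m/s. Sum: 0.033340243 + 0.77416667 = 0.80750691 m/s. Result: 0.80750691 m/s ≈ 0.8075 m/s (4 s.f.). Final answer: 0.8075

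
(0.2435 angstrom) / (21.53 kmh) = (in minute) 6.786e-14. Check: 1 angstrom = 1e-10 m, so 0.2435 angstrom = 0.2435 * 1e-10 = 2.435e-11 m. 1 kmh = 0.27777778 m/s, so 21.53 kmh = 21.53 * 0.27777778 = 5.9805556 m/s. Combine: 2.435e-11 m / 5.9805556 m/s = 4.0715281e-12 s. 1 minute = 60 s, so 4.0715281e-12 s = 4.0715281e-12 / 60 = 6.7858802e-14 minute ≈ 6.786e-14 minute (4 s.f.).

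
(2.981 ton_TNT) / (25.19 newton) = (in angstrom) 1 ton_TNT = 4.184e+09 J, so 2.981 ton_TNT = 2.981 * 4.184e+09 = 1.2472504e+10 J. 25.19 newton = 25.19 N. Combine: 1.2472504e+10 J / 25.19 N = 4.9513712e+08 m. 1 angstrom = 1e-10 m, so 4.9513712e+08 m = 4.9513712e+08 / 1e-10 = 4.9513712e+18 angstrom ≈ 4.951e+18 angstrom (4 s.f.). Final answer: 4.951e+18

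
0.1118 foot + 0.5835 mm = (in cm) 3.466. Check: 1 foot = 0.3048 m, so 0.1118 foot = 0.1118 * 0.3048 = 0.03407664 m. 1 mm = 0.001 m, so 0.5835 mm = 0.5835 * 0.001 = 0.0005835 m. Sum: 0.03407664 + 0.0005835 = 0.03466014 m. 1 cm = 0.01 m, so 0.03466014 m = 0.03466014 / 0.01 = 3.466014 cm ≈ 3.466 cm (4 s.f.).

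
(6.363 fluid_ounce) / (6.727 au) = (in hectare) 1.87e-20. Check: 1 fluid_ounce = 2.957353e-05 m^3, so 6.363 fluid_ounce = 6.363 * 2.957353e-05 = 0.00018817637 m^3. 1 au = 1.4959787e+11 m, so 6.727 au = 6.727 * 1.4959787e+11 = 1.0063449e+12 m. Combine: 0.00018817637 m^3 / 1.0063449e+12 m = 1.8698994e-16 m^2. 1 hectare = 10000 m^2, so 1.8698994e-16 m^2 = 1.8698994e-16 / 10000 = 1.8698994e-20 hectare ≈ 1.87e-20 hectare (4 s.f.).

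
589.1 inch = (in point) 1 inch = 0.0254 m, so 589.1 inch = 589.1 * 0.0254 = 14.96314 m. 1 point = 0.00035277778 m, so 14.96314 m = 14.96314 / 0.00035277778 = 42415.2 point ≈ 4.242e+04 point (4 s.f.). Final answer: 4.242e+04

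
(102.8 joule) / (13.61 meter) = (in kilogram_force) 0.7702. Check: 102.8 joule = 102.8 J. 13.61 meter = 13.61 m. Combine: 102.8 J / 13.61 m = 7.5532697 N. 1 kilogram_force = 9.80665 N, so 7.5532697 N = 7.5532697 / 9.80665 = 0.77021915 kilogram_force ≈ 0.7702 kilogram_force (4 s.f.).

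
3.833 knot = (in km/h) 7.099. Check: 1 knot = 0.51444444 m/s, so 3.833 knot = 3.833 * 0.51444444 = 1.9718656 m/s. 1 km/h = 0.27777778 m/s, so 1.9718656 m/s = 1.9718656 / 0.27777778 = 7.098716 km/h ≈ 7.099 km/h (4 s.f.).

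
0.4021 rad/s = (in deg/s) 23.04. Check: 1 deg/s = 0.017453293 rad/s, so 0.4021 rad/s = 0.4021 / 0.017453293 = 23.038633 deg/s ≈ 23.04 deg/s (4 s.f.).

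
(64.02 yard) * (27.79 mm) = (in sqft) 17.51. Check: 1 yard = 0.9144 m, so 64.02 yard = 64.02 * 0.9144 = 58.539888 m. 1 mm = 0.001 m, so 27.79 mm = 27.79 * 0.001 = 0.02779 m. Combine: 58.539888 m * 0.02779 m = 1.6268235 m^2. 1 sqft = 0.09290304 m^2, so 1.6268235 m^2 = 1.6268235 / 0.09290304 = 17.510982 sqft ≈ 17.51 sqft (4 s.f.).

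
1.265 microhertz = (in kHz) 1 microhertz = 1e-06 Hz, so 1.265 microhertz = 1.265 * 1e-06 = 1.265e-06 Hz. 1 kHz = 1000 Hz, so 1.265e-06 Hz = 1.265e-06 / 1000 = 1.265e-09 kHz. Final answer: 1.265e-09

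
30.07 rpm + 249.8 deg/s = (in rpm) 1 rpm = 0.10471976 rad/s, so 30.07 rpm = 30.07 * 0.10471976 = 3.148923 rad/s. 1 deg/s = 0.017453293 rad/s, so 249.8 deg/s = 249.8 * 0.017453293 = 4.3598325 rad/s. Sum: 3.148923 + 4.3598325 = 7.5087555 rad/s. 1 rpm = 0.10471976 rad/s, so 7.5087555 rad/s = 7.5087555 / 0.10471976 = 71.703333 rpm ≈ 71.7 rpm (4 s.f.). Final answer: 71.7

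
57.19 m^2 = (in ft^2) 1 ft^2 = 0.09290304 m^2, so 57.19 m^2 = 57.19 / 0.09290304 = 615.58804 ft^2 ≈ 615.6 ft^2 (4 s.f.). Final answer: 615.6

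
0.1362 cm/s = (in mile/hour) 1 cm/s = 0.01 m/s, so 0.1362 cm/s = 0.1362 * 0.01 = 0.001362 m/s. 1 mile/hour = 0.44704 m/s, so 0.001362 m/s = 0.001362 / 0.44704 = 0.0030467072 mile/hour ≈ 0.003047 mile/hour (4 s.f.). Final answer: 0.003047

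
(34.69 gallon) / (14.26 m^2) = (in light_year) 9.734e-19. Check: 1 gallon = 0.0037854118 m^3, so 34.69 gallon = 34.69 * 0.0037854118 = 0.13131593 m^3. 14.26 m^2 is already in m^2. Combine: 0.13131593 m^3 / 14.26 m^2 = 0.0092086911 m. 1 light_year = 9.4607305e+15 m, so 0.0092086911 m = 0.0092086911 / 9.4607305e+15 = 9.7335942e-19 light_year ≈ 9.734e-19 light_year (4 s.f.).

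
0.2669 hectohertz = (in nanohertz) 1 hectohertz = 100 Hz, so 0.2669 hectohertz = 0.2669 * 100 = 26.69 Hz. 1 nanohertz = 1e-09 Hz, so 26.69 Hz = 26.69 / 1e-09 = 2.669e+10 nanohertz. Final answer: 2.669e+10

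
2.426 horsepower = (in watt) 1 horsepower = 745.69987 W, so 2.426 horsepower = 2.426 * 745.69987 = 1809.0679 W. 1809.0679 W = 1809.0679 watt ≈ 1809 watt (4 s.f.). Final answer: 1809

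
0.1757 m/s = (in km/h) 1 km/h = 0.27777778 m/s, so 0.1757 m/s = 0.1757 / 0.27777778 = 0.63252 km/h ≈ 0.6325 km/h (4 s.f.). Final answer: 0.6325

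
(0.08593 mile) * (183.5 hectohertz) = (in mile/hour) 5.677e+06. Check: 1 mile = 1609.344 m, so 0.08593 mile = 0.08593 * 1609.344 = 138.29093 m. 1 hectohertz = 100 Hz, so 183.5 hectohertz = 183.5 * 100 = 18350 Hz. Combine: 138.29093 m * 18350 Hz = 2537638.6 m/s. 1 mile/hour = 0.44704 m/s, so 2537638.6 m/s = 2537638.6 / 0.44704 = 5676535.8 mile/hour ≈ 5.677e+06 mile/hour (4 s.f.).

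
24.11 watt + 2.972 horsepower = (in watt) 2240. Check: 24.11 watt = 24.11 W. 1 horsepower = 745.69987 W, so 2.972 horsepower = 2.972 * 745.69987 = 2216.22 W. Sum: 24.11 + 2216.22 = 2240.33 W. 2240.33 W = 2240.33 watt ≈ 2240 watt (4 s.f.).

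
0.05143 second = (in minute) 0.0008572. Check: 0.05143 second = 0.05143 s. 1 minute = 60 s, so 0.05143 s = 0.05143 / 60 = 0.00085716667 minute ≈ 0.0008572 minute (4 s.f.).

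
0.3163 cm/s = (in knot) 0.006148. Check: 1 cm/s = 0.01 m/s, so 0.3163 cm/s = 0.3163 * 0.01 = 0.003163 m/s. 1 knot = 0.51444444 m/s, so 0.003163 m/s = 0.003163 / 0.51444444 = 0.0061483801 knot ≈ 0.006148 knot (4 s.f.).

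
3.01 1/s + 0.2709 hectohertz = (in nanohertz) 3.01e+10. Check: 3.01 1/s = 3.01 Hz. 1 hectohertz = 100 Hz, so 0.2709 hectohertz = 0.2709 * 100 = 27.09 Hz. Sum: 3.01 + 27.09 = 30.1 Hz. 1 nanohertz = 1e-09 Hz, so 30.1 Hz = 30.1 / 1e-09 = 3.01e+10 nanohertz.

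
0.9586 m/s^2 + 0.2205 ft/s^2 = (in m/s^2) 1.026. Check: 0.9586 m/s^2 is already in m/s^2. 1 ft/s^2 = 0.3048 m/s^2, so 0.2205 ft/s^2 = 0.2205 * 0.3048 = 0.0672084 m/s^2. Sum: 0.9586 + 0.0672084 = 1.0258084 m/s^2. Result: 1.0258084 m/s^2 ≈ 1.026 m/s^2 (4 s.f.).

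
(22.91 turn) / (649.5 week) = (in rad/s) 1 turn = 6.2831853 rad, so 22.91 turn = 22.91 * 6.2831853 = 143.94778 rad. 1 week = 604800 s, so 649.5 week = 649.5 * 604800 = 3.928176e+08 s. Combine: 143.94778 rad / 3.928176e+08 s = 3.664494e-07 rad/s. Result: 3.664494e-07 rad/s ≈ 3.664e-07 rad/s (4 s.f.). Final answer: 3.664e-07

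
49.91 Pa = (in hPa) 0.4991. Check: 1 hPa = 100 Pa, so 49.91 Pa = 49.91 / 100 = 0.4991 hPa.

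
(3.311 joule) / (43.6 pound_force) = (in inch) 0.6721. Check: 3.311 joule = 3.311 J. 1 pound_force = 4.4482216 N, so 43.6 pound_force = 43.6 * 4.4482216 = 193.94246 N. Combine: 3.311 J / 193.94246 N = 0.017072074 m. 1 inch = 0.0254 m, so 0.017072074 m = 0.017072074 / 0.0254 = 0.67212888 inch ≈ 0.6721 inch (4 s.f.).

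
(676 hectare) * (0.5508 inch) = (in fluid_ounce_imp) 1 hectare = 10000 m^2, so 676 hectare = 676 * 10000 = 6760000 m^2. 1 inch = 0.0254 m, so 0.5508 inch = 0.5508 * 0.0254 = 0.01399032 m. Combine: 6760000 m^2 * 0.01399032 m = 94574.563 m^3. 1 fluid_ounce_imp = 2.8413063e-05 m^3, so 94574.563 m^3 = 94574.563 / 2.8413063e-05 = 3.3285593e+09 fluid_ounce_imp ≈ 3.329e+09 fluid_ounce_imp (4 s.f.). Final answer: 3.329e+09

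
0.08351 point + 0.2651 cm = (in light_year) 1 point = 0.00035277778 m, so 0.08351 point = 0.08351 * 0.00035277778 = 2.9460472e-05 m. 1 cm = 0.01 m, so 0.2651 cm = 0.2651 * 0.01 = 0.002651 m. Sum: 2.9460472e-05 + 0.002651 = 0.0026804605 m. 1 light_year = 9.4607305e+15 m, so 0.0026804605 m = 0.0026804605 / 9.4607305e+15 = 2.833249e-19 light_year ≈ 2.833e-19 light_year (4 s.f.). Final answer: 2.833e-19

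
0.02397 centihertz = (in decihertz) 0.002397. Check: 1 centihertz = 0.01 Hz, so 0.02397 centihertz = 0.02397 * 0.01 = 0.0002397 Hz. 1 decihertz = 0.1 Hz, so 0.0002397 Hz = 0.0002397 / 0.1 = 0.002397 decihertz.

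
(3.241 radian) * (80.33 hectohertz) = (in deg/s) 3.241 radian = 3.241 rad. 1 hectohertz = 100 Hz, so 80.33 hectohertz = 80.33 * 100 = 8033 Hz. Combine: 3.241 rad * 8033 Hz = 26034.953 rad/s. 1 deg/s = 0.017453293 rad/s, so 26034.953 rad/s = 26034.953 / 0.017453293 = 1491692.9 deg/s ≈ 1.492e+06 deg/s (4 s.f.). Final answer: 1.492e+06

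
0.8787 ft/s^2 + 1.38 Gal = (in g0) 0.02872. Check: 1 ft/s^2 = 0.3048 m/s^2, so 0.8787 ft/s^2 = 0.8787 * 0.3048 = 0.26782776 m/s^2. 1 Gal = 0.01 m/s^2, so 1.38 Gal = 1.38 * 0.01 = 0.0138 m/s^2. Sum: 0.26782776 + 0.0138 = 0.28162776 m/s^2. 1 g0 = 9.80665 m/s^2, so 0.28162776 m/s^2 = 0.28162776 / 9.80665 = 0.028718039 g0 ≈ 0.02872 g0 (4 s.f.).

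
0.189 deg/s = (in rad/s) 0.003299. Check: 1 deg/s = 0.017453293 rad/s, so 0.189 deg/s = 0.189 * 0.017453293 = 0.0032986723 rad/s. Result: 0.0032986723 rad/s ≈ 0.003299 rad/s (4 s.f.).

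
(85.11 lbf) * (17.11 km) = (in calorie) 1 lbf = 4.4482216 N, so 85.11 lbf = 85.11 * 4.4482216 = 378.58814 N. 1 km = 1000 m, so 17.11 km = 17.11 * 1000 = 17110 m. Combine: 378.58814 N * 17110 m = 6477643.1 J. 1 calorie = 4.184 J, so 6477643.1 J = 6477643.1 / 4.184 = 1548193.9 calorie ≈ 1.548e+06 calorie (4 s.f.). Final answer: 1.548e+06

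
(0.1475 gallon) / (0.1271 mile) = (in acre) 6.745e-10. Check: 1 gallon = 0.0037854118 m^3, so 0.1475 gallon = 0.1475 * 0.0037854118 = 0.00055834824 m^3. 1 mile = 1609.344 m, so 0.1271 mile = 0.1271 * 1609.344 = 204.54762 m. Combine: 0.00055834824 m^3 / 204.54762 m = 2.7296736e-06 m^2. 1 acre = 4046.8564 m^2, so 2.7296736e-06 m^2 = 2.7296736e-06 / 4046.8564 = 6.7451703e-10 acre ≈ 6.745e-10 acre (4 s.f.).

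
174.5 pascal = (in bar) 174.5 pascal = 174.5 Pa. 1 bar = 100000 Pa, so 174.5 Pa = 174.5 / 100000 = 0.001745 bar. Final answer: 0.001745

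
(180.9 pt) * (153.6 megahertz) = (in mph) 1 pt = 0.00035277778 m, so 180.9 pt = 180.9 * 0.00035277778 = 0.0638175 m. 1 megahertz = 1000000 Hz, so 153.6 megahertz = 153.6 * 1000000 = 1.536e+08 Hz. Combine: 0.0638175 m * 1.536e+08 Hz = 9802368 m/s. 1 mph = 0.44704 m/s, so 9802368 m/s = 9802368 / 0.44704 = 21927273 mph ≈ 2.193e+07 mph (4 s.f.). Final answer: 2.193e+07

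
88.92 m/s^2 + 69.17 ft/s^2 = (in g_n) 88.92 m/s^2 is already in m/s^2. 1 ft/s^2 = 0.3048 m/s^2, so 69.17 ft/s^2 = 69.17 * 0.3048 = 21.083016 m/s^2. Sum: 88.92 + 21.083016 = 110.00302 m/s^2. 1 g_n = 9.80665 m/s^2, so 110.00302 m/s^2 = 110.00302 / 9.80665 = 11.217186 g_n ≈ 11.22 g_n (4 s.f.). Final answer: 11.22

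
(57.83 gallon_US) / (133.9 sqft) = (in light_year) 1.86e-18. Check: 1 gallon_US = 0.0037854118 m^3, so 57.83 gallon_US = 57.83 * 0.0037854118 = 0.21891036 m^3. 1 sqft = 0.09290304 m^2, so 133.9 sqft = 133.9 * 0.09290304 = 12.439717 m^2. Combine: 0.21891036 m^3 / 12.439717 m^2 = 0.017597696 m. 1 light_year = 9.4607305e+15 m, so 0.017597696 m = 0.017597696 / 9.4607305e+15 = 1.860078e-18 light_year ≈ 1.86e-18 light_year (4 s.f.).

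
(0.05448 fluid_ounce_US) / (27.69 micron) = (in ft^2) 0.6263. Check: 1 fluid_ounce_US = 2.957353e-05 m^3, so 0.05448 fluid_ounce_US = 0.05448 * 2.957353e-05 = 1.6111659e-06 m^3. 1 micron = 1e-06 m, so 27.69 micron = 27.69 * 1e-06 = 2.769e-05 m. Combine: 1.6111659e-06 m^3 / 2.769e-05 m = 0.058185839 m^2. 1 ft^2 = 0.09290304 m^2, so 0.058185839 m^2 = 0.058185839 / 0.09290304 = 0.62630716 ft^2 ≈ 0.6263 ft^2 (4 s.f.).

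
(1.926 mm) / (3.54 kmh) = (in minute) 1 mm = 0.001 m, so 1.926 mm = 1.926 * 0.001 = 0.001926 m. 1 kmh = 0.27777778 m/s, so 3.54 kmh = 3.54 * 0.27777778 = 0.98333333 m/s. Combine: 0.001926 m / 0.98333333 m/s = 0.0019586441 s. 1 minute = 60 s, so 0.0019586441 s = 0.0019586441 / 60 = 3.2644068e-05 minute ≈ 3.264e-05 minute (4 s.f.). Final answer: 3.264e-05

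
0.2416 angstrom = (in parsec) 7.83e-28. Check: 1 angstrom = 1e-10 m, so 0.2416 angstrom = 0.2416 * 1e-10 = 2.416e-11 m. 1 parsec = 3.0856776e+16 m, so 2.416e-11 m = 2.416e-11 / 3.0856776e+16 = 7.8297228e-28 parsec ≈ 7.83e-28 parsec (4 s.f.).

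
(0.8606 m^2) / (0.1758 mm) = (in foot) 1.606e+04. Check: 0.8606 m^2 is already in m^2. 1 mm = 0.001 m, so 0.1758 mm = 0.1758 * 0.001 = 0.0001758 m. Combine: 0.8606 m^2 / 0.0001758 m = 4895.3356 m. 1 foot = 0.3048 m, so 4895.3356 m = 4895.3356 / 0.3048 = 16060.812 foot ≈ 1.606e+04 foot (4 s.f.).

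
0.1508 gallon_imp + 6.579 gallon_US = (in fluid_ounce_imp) 900.6. Check: 1 gallon_imp = 0.00454609 m^3, so 0.1508 gallon_imp = 0.1508 * 0.00454609 = 0.00068555037 m^3. 1 gallon_US = 0.0037854118 m^3, so 6.579 gallon_US = 6.579 * 0.0037854118 = 0.024904224 m^3. Sum: 0.00068555037 + 0.024904224 = 0.025589774 m^3. 1 fluid_ounce_imp = 2.8413063e-05 m^3, so 0.025589774 m^3 = 0.025589774 / 2.8413063e-05 = 900.63415 fluid_ounce_imp ≈ 900.6 fluid_ounce_imp (4 s.f.).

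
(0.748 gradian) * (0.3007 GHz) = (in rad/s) 1 gradian = 0.015707963 rad, so 0.748 gradian = 0.748 * 0.015707963 = 0.011749557 rad. 1 GHz = 1e+09 Hz, so 0.3007 GHz = 0.3007 * 1e+09 = 3.007e+08 Hz. Combine: 0.011749557 rad * 3.007e+08 Hz = 3533091.6 rad/s. Result: 3533091.6 rad/s ≈ 3.533e+06 rad/s (4 s.f.). Final answer: 3.533e+06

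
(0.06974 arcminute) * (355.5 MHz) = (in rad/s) 7212. Check: 1 arcminute = 0.00029088821 rad, so 0.06974 arcminute = 0.06974 * 0.00029088821 = 2.0286544e-05 rad. 1 MHz = 1000000 Hz, so 355.5 MHz = 355.5 * 1000000 = 3.555e+08 Hz. Combine: 2.0286544e-05 rad * 3.555e+08 Hz = 7211.8663 rad/s. Result: 7211.8663 rad/s ≈ 7212 rad/s (4 s.f.).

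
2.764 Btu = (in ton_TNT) 1 Btu = 1055.0559 J, so 2.764 Btu = 2.764 * 1055.0559 = 2916.1744 J. 1 ton_TNT = 4.184e+09 J, so 2916.1744 J = 2916.1744 / 4.184e+09 = 6.969824e-07 ton_TNT ≈ 6.97e-07 ton_TNT (4 s.f.). Final answer: 6.97e-07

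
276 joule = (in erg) 2.76e+09. Check: 276 joule = 276 J. 1 erg = 1e-07 J, so 276 J = 276 / 1e-07 = 2.76e+09 erg.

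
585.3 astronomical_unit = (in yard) 9.576e+13. Check: 1 astronomical_unit = 1.4959787e+11 m, so 585.3 astronomical_unit = 585.3 * 1.4959787e+11 = 8.7559634e+13 m. 1 yard = 0.9144 m, so 8.7559634e+13 m = 8.7559634e+13 / 0.9144 = 9.575638e+13 yard ≈ 9.576e+13 yard (4 s.f.).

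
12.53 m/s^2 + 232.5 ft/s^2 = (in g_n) 12.53 m/s^2 is already in m/s^2. 1 ft/s^2 = 0.3048 m/s^2, so 232.5 ft/s^2 = 232.5 * 0.3048 = 70.866 m/s^2. Sum: 12.53 + 70.866 = 83.396 m/s^2. 1 g_n = 9.80665 m/s^2, so 83.396 m/s^2 = 83.396 / 9.80665 = 8.5040253 g_n ≈ 8.504 g_n (4 s.f.). Final answer: 8.504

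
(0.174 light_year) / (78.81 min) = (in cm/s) 3.481e+13. Check: 1 light_year = 9.4607305e+15 m, so 0.174 light_year = 0.174 * 9.4607305e+15 = 1.6461671e+15 m. 1 min = 60 s, so 78.81 min = 78.81 * 60 = 4728.6 s. Combine: 1.6461671e+15 m / 4728.6 s = 3.4812991e+11 m/s. 1 cm/s = 0.01 m/s, so 3.4812991e+11 m/s = 3.4812991e+11 / 0.01 = 3.4812991e+13 cm/s ≈ 3.481e+13 cm/s (4 s.f.).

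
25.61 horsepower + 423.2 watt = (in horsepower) 1 horsepower = 745.69987 W, so 25.61 horsepower = 25.61 * 745.69987 = 19097.374 W. 423.2 watt = 423.2 W. Sum: 19097.374 + 423.2 = 19520.574 W. 1 horsepower = 745.69987 W, so 19520.574 W = 19520.574 / 745.69987 = 26.177521 horsepower ≈ 26.18 horsepower (4 s.f.). Final answer: 26.18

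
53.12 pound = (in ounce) 849.9. Check: 1 pound = 0.45359237 kg, so 53.12 pound = 53.12 * 0.45359237 = 24.094827 kg. 1 ounce = 0.028349523 kg, so 24.094827 kg = 24.094827 / 0.028349523 = 849.92 ounce ≈ 849.9 ounce (4 s.f.).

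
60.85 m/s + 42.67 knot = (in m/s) 82.8. Check: 60.85 m/s is already in m/s. 1 knot = 0.51444444 m/s, so 42.67 knot = 42.67 * 0.51444444 = 21.951344 m/s. Sum: 60.85 + 21.951344 = 82.801344 m/s. Result: 82.801344 m/s ≈ 82.8 m/s (4 s.f.).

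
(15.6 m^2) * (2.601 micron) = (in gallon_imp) 0.008925. Check: 15.6 m^2 is already in m^2. 1 micron = 1e-06 m, so 2.601 micron = 2.601 * 1e-06 = 2.601e-06 m. Combine: 15.6 m^2 * 2.601e-06 m = 4.05756e-05 m^3. 1 gallon_imp = 0.00454609 m^3, so 4.05756e-05 m^3 = 4.05756e-05 / 0.00454609 = 0.0089253842 gallon_imp ≈ 0.008925 gallon_imp (4 s.f.).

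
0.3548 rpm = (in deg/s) 2.129. Check: 1 rpm = 0.10471976 rad/s, so 0.3548 rpm = 0.3548 * 0.10471976 = 0.037154569 rad/s. 1 deg/s = 0.017453293 rad/s, so 0.037154569 rad/s = 0.037154569 / 0.017453293 = 2.1288 deg/s ≈ 2.129 deg/s (4 s.f.).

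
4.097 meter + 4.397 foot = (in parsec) 4.097 meter = 4.097 m. 1 foot = 0.3048 m, so 4.397 foot = 4.397 * 0.3048 = 1.3402056 m. Sum: 4.097 + 1.3402056 = 5.4372056 m. 1 parsec = 3.0856776e+16 m, so 5.4372056 m = 5.4372056 / 3.0856776e+16 = 1.7620783e-16 parsec ≈ 1.762e-16 parsec (4 s.f.). Final answer: 1.762e-16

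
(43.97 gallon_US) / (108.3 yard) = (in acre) 1 gallon_US = 0.0037854118 m^3, so 43.97 gallon_US = 43.97 * 0.0037854118 = 0.16644456 m^3. 1 yard = 0.9144 m, so 108.3 yard = 108.3 * 0.9144 = 99.02952 m. Combine: 0.16644456 m^3 / 99.02952 m = 0.001680757 m^2. 1 acre = 4046.8564 m^2, so 0.001680757 m^2 = 0.001680757 / 4046.8564 = 4.1532409e-07 acre ≈ 4.153e-07 acre (4 s.f.). Final answer: 4.153e-07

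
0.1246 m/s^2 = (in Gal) 1 Gal = 0.01 m/s^2, so 0.1246 m/s^2 = 0.1246 / 0.01 = 12.46 Gal. Final answer: 12.46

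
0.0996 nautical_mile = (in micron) 1.845e+08. Check: 1 nautical_mile = 1852 m, so 0.0996 nautical_mile = 0.0996 * 1852 = 184.4592 m. 1 micron = 1e-06 m, so 184.4592 m = 184.4592 / 1e-06 = 1.844592e+08 micron ≈ 1.845e+08 micron (4 s.f.).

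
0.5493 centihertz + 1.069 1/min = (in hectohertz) 1 centihertz = 0.01 Hz, so 0.5493 centihertz = 0.5493 * 0.01 = 0.005493 Hz. 1 1/min = 0.016666667 Hz, so 1.069 1/min = 1.069 * 0.016666667 = 0.017816667 Hz. Sum: 0.005493 + 0.017816667 = 0.023309667 Hz. 1 hectohertz = 100 Hz, so 0.023309667 Hz = 0.023309667 / 100 = 0.00023309667 hectohertz ≈ 0.0002331 hectohertz (4 s.f.). Final answer: 0.0002331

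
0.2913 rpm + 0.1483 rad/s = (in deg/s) 1 rpm = 0.10471976 rad/s, so 0.2913 rpm = 0.2913 * 0.10471976 = 0.030504865 rad/s. 0.1483 rad/s is already in rad/s. Sum: 0.030504865 + 0.1483 = 0.17880486 rad/s. 1 deg/s = 0.017453293 rad/s, so 0.17880486 rad/s = 0.17880486 / 0.017453293 = 10.244764 deg/s ≈ 10.24 deg/s (4 s.f.). Final answer: 10.24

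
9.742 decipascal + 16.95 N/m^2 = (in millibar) 0.1792. Check: 1 decipascal = 0.1 Pa, so 9.742 decipascal = 9.742 * 0.1 = 0.9742 Pa. 16.95 N/m^2 = 16.95 Pa. Sum: 0.9742 + 16.95 = 17.9242 Pa. 1 millibar = 100 Pa, so 17.9242 Pa = 17.9242 / 100 = 0.179242 millibar ≈ 0.1792 millibar (4 s.f.).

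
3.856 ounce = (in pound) 0.241. Check: 1 ounce = 0.028349523 kg, so 3.856 ounce = 3.856 * 0.028349523 = 0.10931576 kg. 1 pound = 0.45359237 kg, so 0.10931576 kg = 0.10931576 / 0.45359237 = 0.241 pound.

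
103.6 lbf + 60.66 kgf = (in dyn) 1.056e+08. Check: 1 lbf = 4.4482216 N, so 103.6 lbf = 103.6 * 4.4482216 = 460.83576 N. 1 kgf = 9.80665 N, so 60.66 kgf = 60.66 * 9.80665 = 594.87139 N. Sum: 460.83576 + 594.87139 = 1055.7071 N. 1 dyn = 1e-05 N, so 1055.7071 N = 1055.7071 / 1e-05 = 1.0557071e+08 dyn ≈ 1.056e+08 dyn (4 s.f.).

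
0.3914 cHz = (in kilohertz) 3.914e-06. Check: 1 cHz = 0.01 Hz, so 0.3914 cHz = 0.3914 * 0.01 = 0.003914 Hz. 1 kilohertz = 1000 Hz, so 0.003914 Hz = 0.003914 / 1000 = 3.914e-06 kilohertz.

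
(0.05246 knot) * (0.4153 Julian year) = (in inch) 1 knot = 0.51444444 m/s, so 0.05246 knot = 0.05246 * 0.51444444 = 0.026987756 m/s. 1 Julian year = 31557600 s, so 0.4153 Julian year = 0.4153 * 31557600 = 13105871 s. Combine: 0.026987756 m/s * 13105871 s = 353698.05 m. 1 inch = 0.0254 m, so 353698.05 m = 353698.05 / 0.0254 = 13925120 inch ≈ 1.393e+07 inch (4 s.f.). Final answer: 1.393e+07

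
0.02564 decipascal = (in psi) 1 decipascal = 0.1 Pa, so 0.02564 decipascal = 0.02564 * 0.1 = 0.002564 Pa. 1 psi = 6894.7573 Pa, so 0.002564 Pa = 0.002564 / 6894.7573 = 3.7187676e-07 psi ≈ 3.719e-07 psi (4 s.f.). Final answer: 3.719e-07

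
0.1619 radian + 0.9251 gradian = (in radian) 0.1619 radian = 0.1619 rad. 1 gradian = 0.015707963 rad, so 0.9251 gradian = 0.9251 * 0.015707963 = 0.014531437 rad. Sum: 0.1619 + 0.014531437 = 0.17643144 rad. 0.17643144 rad = 0.17643144 radian ≈ 0.1764 radian (4 s.f.). Final answer: 0.1764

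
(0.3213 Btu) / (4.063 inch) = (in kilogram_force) 335. Check: 1 Btu = 1055.0559 J, so 0.3213 Btu = 0.3213 * 1055.0559 = 338.98945 J. 1 inch = 0.0254 m, so 4.063 inch = 4.063 * 0.0254 = 0.1032002 m. Combine: 338.98945 J / 0.1032002 m = 3284.7751 N. 1 kilogram_force = 9.80665 N, so 3284.7751 N = 3284.7751 / 9.80665 = 334.95384 kilogram_force ≈ 335 kilogram_force (4 s.f.).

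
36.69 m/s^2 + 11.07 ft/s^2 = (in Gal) 4006. Check: 36.69 m/s^2 is already in m/s^2. 1 ft/s^2 = 0.3048 m/s^2, so 11.07 ft/s^2 = 11.07 * 0.3048 = 3.374136 m/s^2. Sum: 36.69 + 3.374136 = 40.064136 m/s^2. 1 Gal = 0.01 m/s^2, so 40.064136 m/s^2 = 40.064136 / 0.01 = 4006.4136 Gal ≈ 4006 Gal (4 s.f.).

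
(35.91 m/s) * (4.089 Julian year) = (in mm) 4.634e+12. Check: 35.91 m/s is already in m/s. 1 Julian year = 31557600 s, so 4.089 Julian year = 4.089 * 31557600 = 1.2903903e+08 s. Combine: 35.91 m/s * 1.2903903e+08 s = 4.6337914e+09 m. 1 mm = 0.001 m, so 4.6337914e+09 m = 4.6337914e+09 / 0.001 = 4.6337914e+12 mm ≈ 4.634e+12 mm (4 s.f.).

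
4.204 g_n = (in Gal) 1 g_n = 9.80665 m/s^2, so 4.204 g_n = 4.204 * 9.80665 = 41.227157 m/s^2. 1 Gal = 0.01 m/s^2, so 41.227157 m/s^2 = 41.227157 / 0.01 = 4122.7157 Gal ≈ 4123 Gal (4 s.f.). Final answer: 4123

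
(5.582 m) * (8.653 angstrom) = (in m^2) 4.83e-09. Check: 5.582 m is already in m. 1 angstrom = 1e-10 m, so 8.653 angstrom = 8.653 * 1e-10 = 8.653e-10 m. Combine: 5.582 m * 8.653e-10 m = 4.8301046e-09 m^2. Result: 4.8301046e-09 m^2 ≈ 4.83e-09 m^2 (4 s.f.).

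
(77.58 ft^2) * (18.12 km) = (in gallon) 1 ft^2 = 0.09290304 m^2, so 77.58 ft^2 = 77.58 * 0.09290304 = 7.2074178 m^2. 1 km = 1000 m, so 18.12 km = 18.12 * 1000 = 18120 m. Combine: 7.2074178 m^2 * 18120 m = 130598.41 m^3. 1 gallon = 0.0037854118 m^3, so 130598.41 m^3 = 130598.41 / 0.0037854118 = 34500450 gallon ≈ 3.45e+07 gallon (4 s.f.). Final answer: 3.45e+07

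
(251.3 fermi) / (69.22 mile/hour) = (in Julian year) 2.573e-22. Check: 1 fermi = 1e-15 m, so 251.3 fermi = 251.3 * 1e-15 = 2.513e-13 m. 1 mile/hour = 0.44704 m/s, so 69.22 mile/hour = 69.22 * 0.44704 = 30.944109 m/s. Combine: 2.513e-13 m / 30.944109 m/s = 8.1210935e-15 s. 1 Julian year = 31557600 s, so 8.1210935e-15 s = 8.1210935e-15 / 31557600 = 2.5734192e-22 Julian year ≈ 2.573e-22 Julian year (4 s.f.).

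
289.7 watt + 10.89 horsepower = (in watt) 289.7 watt = 289.7 W. 1 horsepower = 745.69987 W, so 10.89 horsepower = 10.89 * 745.69987 = 8120.6716 W. Sum: 289.7 + 8120.6716 = 8410.3716 W. 8410.3716 W = 8410.3716 watt ≈ 8410 watt (4 s.f.). Final answer: 8410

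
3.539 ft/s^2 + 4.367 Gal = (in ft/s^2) 3.682. Check: 1 ft/s^2 = 0.3048 m/s^2, so 3.539 ft/s^2 = 3.539 * 0.3048 = 1.0786872 m/s^2. 1 Gal = 0.01 m/s^2, so 4.367 Gal = 4.367 * 0.01 = 0.04367 m/s^2. Sum: 1.0786872 + 0.04367 = 1.1223572 m/s^2. 1 ft/s^2 = 0.3048 m/s^2, so 1.1223572 m/s^2 = 1.1223572 / 0.3048 = 3.6822743 ft/s^2 ≈ 3.682 ft/s^2 (4 s.f.).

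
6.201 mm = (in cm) 0.6201. Check: 1 mm = 0.001 m, so 6.201 mm = 6.201 * 0.001 = 0.006201 m. 1 cm = 0.01 m, so 0.006201 m = 0.006201 / 0.01 = 0.6201 cm.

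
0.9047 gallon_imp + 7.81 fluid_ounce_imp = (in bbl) 0.02726. Check: 1 gallon_imp = 0.00454609 m^3, so 0.9047 gallon_imp = 0.9047 * 0.00454609 = 0.0041128476 m^3. 1 fluid_ounce_imp = 2.8413063e-05 m^3, so 7.81 fluid_ounce_imp = 7.81 * 2.8413063e-05 = 0.00022190602 m^3. Sum: 0.0041128476 + 0.00022190602 = 0.0043347536 m^3. 1 bbl = 0.15898729 m^3, so 0.0043347536 m^3 = 0.0043347536 / 0.15898729 = 0.02726478 bbl ≈ 0.02726 bbl (4 s.f.).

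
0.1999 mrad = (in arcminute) 1 mrad = 0.001 rad, so 0.1999 mrad = 0.1999 * 0.001 = 0.0001999 rad. 1 arcminute = 0.00029088821 rad, so 0.0001999 rad = 0.0001999 / 0.00029088821 = 0.68720558 arcminute ≈ 0.6872 arcminute (4 s.f.). Final answer: 0.6872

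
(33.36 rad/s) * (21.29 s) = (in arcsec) 1.465e+08. Check: 33.36 rad/s is already in rad/s. 21.29 s is already in s. Combine: 33.36 rad/s * 21.29 s = 710.2344 rad. 1 arcsec = 4.8481368e-06 rad, so 710.2344 rad = 710.2344 / 4.8481368e-06 = 1.4649636e+08 arcsec ≈ 1.465e+08 arcsec (4 s.f.).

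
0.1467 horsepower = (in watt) 1 horsepower = 745.69987 W, so 0.1467 horsepower = 0.1467 * 745.69987 = 109.39417 W. 109.39417 W = 109.39417 watt ≈ 109.4 watt (4 s.f.). Final answer: 109.4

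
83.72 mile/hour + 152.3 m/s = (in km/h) 1 mile/hour = 0.44704 m/s, so 83.72 mile/hour = 83.72 * 0.44704 = 37.426189 m/s. 152.3 m/s is already in m/s. Sum: 37.426189 + 152.3 = 189.72619 m/s. 1 km/h = 0.27777778 m/s, so 189.72619 m/s = 189.72619 / 0.27777778 = 683.01428 km/h ≈ 683 km/h (4 s.f.). Final answer: 683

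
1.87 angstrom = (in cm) 1.87e-08. Check: 1 angstrom = 1e-10 m, so 1.87 angstrom = 1.87 * 1e-10 = 1.87e-10 m. 1 cm = 0.01 m, so 1.87e-10 m = 1.87e-10 / 0.01 = 1.87e-08 cm.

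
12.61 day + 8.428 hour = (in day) 1 day = 86400 s, so 12.61 day = 12.61 * 86400 = 1089504 s. 1 hour = 3600 s, so 8.428 hour = 8.428 * 3600 = 30340.8 s. Sum: 1089504 + 30340.8 = 1119844.8 s. 1 day = 86400 s, so 1119844.8 s = 1119844.8 / 86400 = 12.961167 day ≈ 12.96 day (4 s.f.). Final answer: 12.96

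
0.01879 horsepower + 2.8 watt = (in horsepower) 0.02254. Check: 1 horsepower = 745.69987 W, so 0.01879 horsepower = 0.01879 * 745.69987 = 14.011701 W. 2.8 watt = 2.8 W. Sum: 14.011701 + 2.8 = 16.811701 W. 1 horsepower = 745.69987 W, so 16.811701 W = 16.811701 / 745.69987 = 0.022544862 horsepower ≈ 0.02254 horsepower (4 s.f.).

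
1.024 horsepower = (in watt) 1 horsepower = 745.69987 W, so 1.024 horsepower = 1.024 * 745.69987 = 763.59667 W. 763.59667 W = 763.59667 watt ≈ 763.6 watt (4 s.f.). Final answer: 763.6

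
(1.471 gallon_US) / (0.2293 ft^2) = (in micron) 2.614e+05. Check: 1 gallon_US = 0.0037854118 m^3, so 1.471 gallon_US = 1.471 * 0.0037854118 = 0.0055683407 m^3. 1 ft^2 = 0.09290304 m^2, so 0.2293 ft^2 = 0.2293 * 0.09290304 = 0.021302667 m^2. Combine: 0.0055683407 m^3 / 0.021302667 m^2 = 0.26139172 m. 1 micron = 1e-06 m, so 0.26139172 m = 0.26139172 / 1e-06 = 261391.72 micron ≈ 2.614e+05 micron (4 s.f.).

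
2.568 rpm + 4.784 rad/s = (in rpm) 1 rpm = 0.10471976 rad/s, so 2.568 rpm = 2.568 * 0.10471976 = 0.26892033 rad/s. 4.784 rad/s is already in rad/s. Sum: 0.26892033 + 4.784 = 5.0529203 rad/s. 1 rpm = 0.10471976 rad/s, so 5.0529203 rad/s = 5.0529203 / 0.10471976 = 48.251835 rpm ≈ 48.25 rpm (4 s.f.). Final answer: 48.25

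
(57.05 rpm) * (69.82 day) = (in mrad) 3.604e+10. Check: 1 rpm = 0.10471976 rad/s, so 57.05 rpm = 57.05 * 0.10471976 = 5.974262 rad/s. 1 day = 86400 s, so 69.82 day = 69.82 * 86400 = 6032448 s. Combine: 5.974262 rad/s * 6032448 s = 36039425 rad. 1 mrad = 0.001 rad, so 36039425 rad = 36039425 / 0.001 = 3.6039425e+10 mrad ≈ 3.604e+10 mrad (4 s.f.).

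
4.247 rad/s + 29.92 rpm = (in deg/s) 422.9. Check: 4.247 rad/s is already in rad/s. 1 rpm = 0.10471976 rad/s, so 29.92 rpm = 29.92 * 0.10471976 = 3.1332151 rad/s. Sum: 4.247 + 3.1332151 = 7.3802151 rad/s. 1 deg/s = 0.017453293 rad/s, so 7.3802151 rad/s = 7.3802151 / 0.017453293 = 422.85518 deg/s ≈ 422.9 deg/s (4 s.f.).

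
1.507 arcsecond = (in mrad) 1 arcsecond = 4.8481368e-06 rad, so 1.507 arcsecond = 1.507 * 4.8481368e-06 = 7.3061422e-06 rad. 1 mrad = 0.001 rad, so 7.3061422e-06 rad = 7.3061422e-06 / 0.001 = 0.0073061422 mrad ≈ 0.007306 mrad (4 s.f.). Final answer: 0.007306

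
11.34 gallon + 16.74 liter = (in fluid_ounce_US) 2018. Check: 1 gallon = 0.0037854118 m^3, so 11.34 gallon = 11.34 * 0.0037854118 = 0.04292657 m^3. 1 liter = 0.001 m^3, so 16.74 liter = 16.74 * 0.001 = 0.01674 m^3. Sum: 0.04292657 + 0.01674 = 0.05966657 m^3. 1 fluid_ounce_US = 2.957353e-05 m^3, so 0.05966657 m^3 = 0.05966657 / 2.957353e-05 = 2017.5667 fluid_ounce_US ≈ 2018 fluid_ounce_US (4 s.f.).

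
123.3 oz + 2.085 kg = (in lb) 1 oz = 0.028349523 kg, so 123.3 oz = 123.3 * 0.028349523 = 3.4954962 kg. 2.085 kg is already in kg. Sum: 3.4954962 + 2.085 = 5.5804962 kg. 1 lb = 0.45359237 kg, so 5.5804962 kg = 5.5804962 / 0.45359237 = 12.302888 lb ≈ 12.3 lb (4 s.f.). Final answer: 12.3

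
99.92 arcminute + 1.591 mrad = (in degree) 1.756. Check: 1 arcminute = 0.00029088821 rad, so 99.92 arcminute = 99.92 * 0.00029088821 = 0.02906555 rad. 1 mrad = 0.001 rad, so 1.591 mrad = 1.591 * 0.001 = 0.001591 rad. Sum: 0.02906555 + 0.001591 = 0.03065655 rad. 1 degree = 0.017453293 rad, so 0.03065655 rad = 0.03065655 / 0.017453293 = 1.7564909 degree ≈ 1.756 degree (4 s.f.).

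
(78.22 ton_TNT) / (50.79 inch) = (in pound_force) 5.703e+10. Check: 1 ton_TNT = 4.184e+09 J, so 78.22 ton_TNT = 78.22 * 4.184e+09 = 3.2727248e+11 J. 1 inch = 0.0254 m, so 50.79 inch = 50.79 * 0.0254 = 1.290066 m. Combine: 3.2727248e+11 J / 1.290066 m = 2.5368662e+11 N. 1 pound_force = 4.4482216 N, so 2.5368662e+11 N = 2.5368662e+11 / 4.4482216 = 5.703102e+10 pound_force ≈ 5.703e+10 pound_force (4 s.f.).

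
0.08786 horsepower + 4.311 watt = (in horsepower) 0.09364. Check: 1 horsepower = 745.69987 W, so 0.08786 horsepower = 0.08786 * 745.69987 = 65.517191 W. 4.311 watt = 4.311 W. Sum: 65.517191 + 4.311 = 69.828191 W. 1 horsepower = 745.69987 W, so 69.828191 W = 69.828191 / 745.69987 = 0.093641146 horsepower ≈ 0.09364 horsepower (4 s.f.).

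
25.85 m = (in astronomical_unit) 1 astronomical_unit = 1.4959787e+11 m, so 25.85 m = 25.85 / 1.4959787e+11 = 1.7279658e-10 astronomical_unit ≈ 1.728e-10 astronomical_unit (4 s.f.). Final answer: 1.728e-10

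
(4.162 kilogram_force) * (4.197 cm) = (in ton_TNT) 1 kilogram_force = 9.80665 N, so 4.162 kilogram_force = 4.162 * 9.80665 = 40.815277 N. 1 cm = 0.01 m, so 4.197 cm = 4.197 * 0.01 = 0.04197 m. Combine: 40.815277 N * 0.04197 m = 1.7130172 J. 1 ton_TNT = 4.184e+09 J, so 1.7130172 J = 1.7130172 / 4.184e+09 = 4.0942093e-10 ton_TNT ≈ 4.094e-10 ton_TNT (4 s.f.). Final answer: 4.094e-10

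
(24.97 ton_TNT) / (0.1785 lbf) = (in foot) 4.317e+11. Check: 1 ton_TNT = 4.184e+09 J, so 24.97 ton_TNT = 24.97 * 4.184e+09 = 1.0447448e+11 J. 1 lbf = 4.4482216 N, so 0.1785 lbf = 0.1785 * 4.4482216 = 0.79400756 N. Combine: 1.0447448e+11 J / 0.79400756 N = 1.315787e+11 m. 1 foot = 0.3048 m, so 1.315787e+11 m = 1.315787e+11 / 0.3048 = 4.3168864e+11 foot ≈ 4.317e+11 foot (4 s.f.).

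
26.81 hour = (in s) 1 hour = 3600 s, so 26.81 hour = 26.81 * 3600 = 96516 s. Result: 96516 s ≈ 9.652e+04 s (4 s.f.). Final answer: 9.652e+04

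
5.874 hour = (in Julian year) 1 hour = 3600 s, so 5.874 hour = 5.874 * 3600 = 21146.4 s. 1 Julian year = 31557600 s, so 21146.4 s = 21146.4 / 31557600 = 0.00067008898 Julian year ≈ 0.0006701 Julian year (4 s.f.). Final answer: 0.0006701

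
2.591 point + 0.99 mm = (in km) 1 point = 0.00035277778 m, so 2.591 point = 2.591 * 0.00035277778 = 0.00091404722 m. 1 mm = 0.001 m, so 0.99 mm = 0.99 * 0.001 = 0.00099 m. Sum: 0.00091404722 + 0.00099 = 0.0019040472 m. 1 km = 1000 m, so 0.0019040472 m = 0.0019040472 / 1000 = 1.9040472e-06 km ≈ 1.904e-06 km (4 s.f.). Final answer: 1.904e-06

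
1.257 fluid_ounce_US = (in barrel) 1 fluid_ounce_US = 2.957353e-05 m^3, so 1.257 fluid_ounce_US = 1.257 * 2.957353e-05 = 3.7173927e-05 m^3. 1 barrel = 0.15898729 m^3, so 3.7173927e-05 m^3 = 3.7173927e-05 / 0.15898729 = 0.00023381696 barrel ≈ 0.0002338 barrel (4 s.f.). Final answer: 0.0002338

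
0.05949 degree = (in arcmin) 3.569. Check: 1 degree = 0.017453293 rad, so 0.05949 degree = 0.05949 * 0.017453293 = 0.0010382964 rad. 1 arcmin = 0.00029088821 rad, so 0.0010382964 rad = 0.0010382964 / 0.00029088821 = 3.5694 arcmin ≈ 3.569 arcmin (4 s.f.).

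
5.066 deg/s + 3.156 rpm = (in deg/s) 1 deg/s = 0.017453293 rad/s, so 5.066 deg/s = 5.066 * 0.017453293 = 0.08841838 rad/s. 1 rpm = 0.10471976 rad/s, so 3.156 rpm = 3.156 * 0.10471976 = 0.33049555 rad/s. Sum: 0.08841838 + 0.33049555 = 0.41891393 rad/s. 1 deg/s = 0.017453293 rad/s, so 0.41891393 rad/s = 0.41891393 / 0.017453293 = 24.002 deg/s ≈ 24 deg/s (4 s.f.). Final answer: 24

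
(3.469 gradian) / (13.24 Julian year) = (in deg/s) 1 gradian = 0.015707963 rad, so 3.469 gradian = 3.469 * 0.015707963 = 0.054490925 rad. 1 Julian year = 31557600 s, so 13.24 Julian year = 13.24 * 31557600 = 4.1782262e+08 s. Combine: 0.054490925 rad / 4.1782262e+08 s = 1.3041641e-10 rad/s. 1 deg/s = 0.017453293 rad/s, so 1.3041641e-10 rad/s = 1.3041641e-10 / 0.017453293 = 7.4723096e-09 deg/s ≈ 7.472e-09 deg/s (4 s.f.). Final answer: 7.472e-09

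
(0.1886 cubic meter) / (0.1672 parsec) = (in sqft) 0.1886 cubic meter = 0.1886 m^3. 1 parsec = 3.0856776e+16 m, so 0.1672 parsec = 0.1672 * 3.0856776e+16 = 5.1592529e+15 m. Combine: 0.1886 m^3 / 5.1592529e+15 m = 3.655568e-17 m^2. 1 sqft = 0.09290304 m^2, so 3.655568e-17 m^2 = 3.655568e-17 / 0.09290304 = 3.9348207e-16 sqft ≈ 3.935e-16 sqft (4 s.f.). Final answer: 3.935e-16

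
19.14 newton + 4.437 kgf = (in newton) 19.14 newton = 19.14 N. 1 kgf = 9.80665 N, so 4.437 kgf = 4.437 * 9.80665 = 43.512106 N. Sum: 19.14 + 43.512106 = 62.652106 N. 62.652106 N = 62.652106 newton ≈ 62.65 newton (4 s.f.). Final answer: 62.65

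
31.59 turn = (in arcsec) 4.094e+07. Check: 1 turn = 6.2831853 rad, so 31.59 turn = 31.59 * 6.2831853 = 198.48582 rad. 1 arcsec = 4.8481368e-06 rad, so 198.48582 rad = 198.48582 / 4.8481368e-06 = 40940640 arcsec ≈ 4.094e+07 arcsec (4 s.f.).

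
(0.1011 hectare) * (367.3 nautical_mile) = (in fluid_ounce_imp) 1 hectare = 10000 m^2, so 0.1011 hectare = 0.1011 * 10000 = 1011 m^2. 1 nautical_mile = 1852 m, so 367.3 nautical_mile = 367.3 * 1852 = 680239.6 m. Combine: 1011 m^2 * 680239.6 m = 6.8772224e+08 m^3. 1 fluid_ounce_imp = 2.8413063e-05 m^3, so 6.8772224e+08 m^3 = 6.8772224e+08 / 2.8413063e-05 = 2.4204439e+13 fluid_ounce_imp ≈ 2.42e+13 fluid_ounce_imp (4 s.f.). Final answer: 2.42e+13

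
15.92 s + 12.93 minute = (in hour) 0.2199. Check: 15.92 s is already in s. 1 minute = 60 s, so 12.93 minute = 12.93 * 60 = 775.8 s. Sum: 15.92 + 775.8 = 791.72 s. 1 hour = 3600 s, so 791.72 s = 791.72 / 3600 = 0.21992222 hour ≈ 0.2199 hour (4 s.f.).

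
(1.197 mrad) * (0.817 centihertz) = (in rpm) 1 mrad = 0.001 rad, so 1.197 mrad = 1.197 * 0.001 = 0.001197 rad. 1 centihertz = 0.01 Hz, so 0.817 centihertz = 0.817 * 0.01 = 0.00817 Hz. Combine: 0.001197 rad * 0.00817 Hz = 9.77949e-06 rad/s. 1 rpm = 0.10471976 rad/s, so 9.77949e-06 rad/s = 9.77949e-06 / 0.10471976 = 9.338725e-05 rpm ≈ 9.339e-05 rpm (4 s.f.). Final answer: 9.339e-05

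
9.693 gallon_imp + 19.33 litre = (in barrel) 0.3987. Check: 1 gallon_imp = 0.00454609 m^3, so 9.693 gallon_imp = 9.693 * 0.00454609 = 0.04406525 m^3. 1 litre = 0.001 m^3, so 19.33 litre = 19.33 * 0.001 = 0.01933 m^3. Sum: 0.04406525 + 0.01933 = 0.06339525 m^3. 1 barrel = 0.15898729 m^3, so 0.06339525 m^3 = 0.06339525 / 0.15898729 = 0.39874413 barrel ≈ 0.3987 barrel (4 s.f.).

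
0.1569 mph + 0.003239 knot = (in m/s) 1 mph = 0.44704 m/s, so 0.1569 mph = 0.1569 * 0.44704 = 0.070140576 m/s. 1 knot = 0.51444444 m/s, so 0.003239 knot = 0.003239 * 0.51444444 = 0.0016662856 m/s. Sum: 0.070140576 + 0.0016662856 = 0.071806862 m/s. Result: 0.071806862 m/s ≈ 0.07181 m/s (4 s.f.). Final answer: 0.07181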